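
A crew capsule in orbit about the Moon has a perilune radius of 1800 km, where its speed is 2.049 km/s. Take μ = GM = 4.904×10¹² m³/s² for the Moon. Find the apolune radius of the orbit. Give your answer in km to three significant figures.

r_p = 1.800×10⁶ m.
Specific energy ε = v²/2 − μ/r = -6.252×10⁵ J/kg, so a = −μ/(2ε) = 3.922×10⁶ m.
The apsides satisfy r_p + r_a = 2a, so the apolune radius is 2a − r_p = 6.043×10⁶ m = 6043.3 km.

apolune radius ≈ 6040 km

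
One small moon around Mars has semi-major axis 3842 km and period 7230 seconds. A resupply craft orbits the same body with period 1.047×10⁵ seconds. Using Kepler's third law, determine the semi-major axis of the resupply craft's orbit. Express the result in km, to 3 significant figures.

a₂ ≈ 22800 km

Kepler's third law: a³ ∝ T², so a₂ = a₁ (T₂/T₁)^(2/3).
T₂/T₁ = 14.48, (T₂/T₁)^(2/3) = 5.941.
a₂ = 3842 × 5.941 = 22830 km.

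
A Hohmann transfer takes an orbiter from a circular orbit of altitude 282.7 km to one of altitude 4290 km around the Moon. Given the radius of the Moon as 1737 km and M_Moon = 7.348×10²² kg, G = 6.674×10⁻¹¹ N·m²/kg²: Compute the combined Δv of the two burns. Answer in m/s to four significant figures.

Δv_total ≈ 611.9 m/s

μ = GM = 6.674×10⁻¹¹ × 7.348×10²² = 4.904×10¹² m³/s².
r₁ = 1737 + 282.7 = 2019.7 km = 2.0197×10⁶ m.
r₂ = 1737 + 4290 = 6027.0 km = 6.0270×10⁶ m.
Transfer ellipse a_t = (r₁ + r₂)/2 = 4.023×10⁶ m.
At r₁: circular v_c1 = √(μ/r₁) = 1558 m/s; transfer-perilune v_p = √[μ(2/r₁ − 1/a_t)] = 1907 m/s.
Δv₁ = v_p − v_c1 = 348.9 m/s.
At r₂: circular v_c2 = √(μ/r₂) = 902.0 m/s; transfer-apolune v_a = √[μ(2/r₂ − 1/a_t)] = 639.1 m/s.
Δv₂ = v_c2 − v_a = 262.9 m/s.
Total Δv = Δv₁ + Δv₂ = 611.9 m/s.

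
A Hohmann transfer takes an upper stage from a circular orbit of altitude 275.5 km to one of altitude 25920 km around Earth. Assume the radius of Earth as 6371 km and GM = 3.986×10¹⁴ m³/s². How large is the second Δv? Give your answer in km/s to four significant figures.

r₁ = 6371 + 275.5 = 6646.5 km = 6.6465×10⁶ m.
r₂ = 6371 + 25920 = 32291 km = 3.2291×10⁷ m.
Transfer ellipse a_t = (r₁ + r₂)/2 = 1.947×10⁷ m.
At r₁: circular v_c1 = √(μ/r₁) = 7744 m/s; transfer-perigee v_p = √[μ(2/r₁ − 1/a_t)] = 9973 m/s.
At r₂: circular v_c2 = √(μ/r₂) = 3513 m/s; transfer-apogee v_a = √[μ(2/r₂ − 1/a_t)] = 2053 m/s.
Δv₂ = v_c2 − v_a = 1461 m/s.
= 1.461 km/s.

Δv ≈ 1.461 km/s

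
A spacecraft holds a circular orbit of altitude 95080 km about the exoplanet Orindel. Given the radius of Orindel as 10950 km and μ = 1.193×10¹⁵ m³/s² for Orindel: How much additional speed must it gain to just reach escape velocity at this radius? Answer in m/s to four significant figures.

r = 10950 + 95080 = 106030 km = 1.0603×10⁸ m.
Circular speed v_c = √(μ/r) = 3354 m/s.
Escape speed v_esc = √(2μ/r) = √2 × v_c = 4744 m/s.
Δv = v_esc − v_c = 1389 m/s.

Δv ≈ 1389 m/s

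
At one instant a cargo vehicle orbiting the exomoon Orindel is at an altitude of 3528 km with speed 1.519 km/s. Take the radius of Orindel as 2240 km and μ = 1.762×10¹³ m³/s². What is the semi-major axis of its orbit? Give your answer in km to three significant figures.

r = 2240 + 3528 = 5768.0 km = 5.768×10⁶ m.
Vis-viva rearranged: 1/a = 2/r − v²/μ = 3.467×10⁻⁷ − 1.310×10⁻⁷ = 2.158×10⁻⁷ m⁻¹.
a = 4.634×10⁶ m = 4634.1 km.

a ≈ 4630 km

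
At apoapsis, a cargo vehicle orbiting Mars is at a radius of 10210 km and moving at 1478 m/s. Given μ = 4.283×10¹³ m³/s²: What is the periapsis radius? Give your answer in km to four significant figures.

r_a = 1.021×10⁷ m.
Specific energy ε = v²/2 − μ/r = -3.103×10⁶ J/kg, so a = −μ/(2ε) = 6.902×10⁶ m.
The apsides satisfy r_p + r_a = 2a, so the periapsis radius is 2a − r_a = 3.594×10⁶ m = 3594.3 km.

periapsis radius ≈ 3594 km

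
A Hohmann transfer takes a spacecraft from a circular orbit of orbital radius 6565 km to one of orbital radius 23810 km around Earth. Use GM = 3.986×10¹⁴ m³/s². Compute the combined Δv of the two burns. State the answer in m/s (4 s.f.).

Δv_total ≈ 3366 m/s

r₁ = 6565 km = 6.565×10⁶ m.
r₂ = 23810 km = 2.381×10⁷ m.
Transfer ellipse a_t = (r₁ + r₂)/2 = 1.519×10⁷ m.
At r₁: circular v_c1 = √(μ/r₁) = 7792 m/s; transfer-perigee v_p = √[μ(2/r₁ − 1/a_t)] = 9756 m/s.
Δv₁ = v_p − v_c1 = 1964 m/s.
At r₂: circular v_c2 = √(μ/r₂) = 4092 m/s; transfer-apogee v_a = √[μ(2/r₂ − 1/a_t)] = 2690 m/s.
Δv₂ = v_c2 − v_a = 1401 m/s.
Total Δv = Δv₁ + Δv₂ = 3366 m/s.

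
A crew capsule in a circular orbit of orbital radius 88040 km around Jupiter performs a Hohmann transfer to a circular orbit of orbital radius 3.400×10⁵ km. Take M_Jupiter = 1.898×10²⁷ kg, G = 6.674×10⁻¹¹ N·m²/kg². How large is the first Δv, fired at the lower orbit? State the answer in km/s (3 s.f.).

Δv ≈ 9.88 km/s

μ = GM = 6.674×10⁻¹¹ × 1.898×10²⁷ = 1.267×10¹⁷ m³/s².
r₁ = 88040 km = 8.804×10⁷ m.
r₂ = 3.400×10⁵ km = 3.400×10⁸ m.
Transfer ellipse a_t = (r₁ + r₂)/2 = 2.140×10⁸ m.
At r₁: circular v_c1 = √(μ/r₁) = 37930 m/s; transfer-perijove v_p = √[μ(2/r₁ − 1/a_t)] = 47810 m/s.
Δv₁ = v_p − v_c1 = 9878 m/s.
= 9.878 km/s.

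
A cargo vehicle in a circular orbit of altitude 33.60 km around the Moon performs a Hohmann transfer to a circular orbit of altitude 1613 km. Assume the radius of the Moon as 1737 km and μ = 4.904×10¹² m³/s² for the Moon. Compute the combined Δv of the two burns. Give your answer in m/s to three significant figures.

Δv_total ≈ 443 m/s

r₁ = 1737 + 33.60 = 1770.6 km = 1.7706×10⁶ m.
r₂ = 1737 + 1613 = 3350.0 km = 3.3500×10⁶ m.
Transfer ellipse a_t = (r₁ + r₂)/2 = 2.560×10⁶ m.
At r₁: circular v_c1 = √(μ/r₁) = 1664 m/s; transfer-perilune v_p = √[μ(2/r₁ − 1/a_t)] = 1904 m/s.
Δv₁ = v_p − v_c1 = 239.4 m/s.
At r₂: circular v_c2 = √(μ/r₂) = 1210 m/s; transfer-apolune v_a = √[μ(2/r₂ − 1/a_t)] = 1006 m/s.
Δv₂ = v_c2 − v_a = 203.7 m/s.
Total Δv = Δv₁ + Δv₂ = 443.2 m/s.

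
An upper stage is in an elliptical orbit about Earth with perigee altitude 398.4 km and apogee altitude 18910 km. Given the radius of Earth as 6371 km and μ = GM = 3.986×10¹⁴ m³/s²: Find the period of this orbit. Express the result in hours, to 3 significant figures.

T ≈ 5.61 hours

r_p = 6371 + 398.4 = 6769.4 km = 6.7694×10⁶ m.
r_a = 6371 + 18910 = 25281 km = 2.5281×10⁷ m.
Semi-major axis a = (r_p + r_a)/2 = (6769.4 + 25281)/2 = 16025 km = 1.603×10⁷ m.
By Kepler's third law T = 2π√(a³/μ) = 2π × 3.213×10³ = 2.019×10⁴ s.
= 5.608 hours.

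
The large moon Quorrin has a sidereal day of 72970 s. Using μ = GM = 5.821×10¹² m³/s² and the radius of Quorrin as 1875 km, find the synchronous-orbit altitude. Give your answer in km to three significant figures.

A synchronous orbit has period T, so by Kepler's third law a = (μT²/4π²)^(1/3).
μT²/4π² = 5.821×10¹² × (7.297×10⁴)² / 39.48 = 7.851×10²⁰ m³.
a = 9.225×10⁶ m = 9225.2 km.
Altitude h = a − R = 9225.2 − 1875 = 7350.2 km.

h_sync ≈ 7350 km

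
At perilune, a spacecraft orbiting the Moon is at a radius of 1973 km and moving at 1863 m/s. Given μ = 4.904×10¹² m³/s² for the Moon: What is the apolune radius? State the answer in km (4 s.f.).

r_p = 1.973×10⁶ m.
Specific energy ε = v²/2 − μ/r = -7.502×10⁵ J/kg, so a = −μ/(2ε) = 3.269×10⁶ m.
The apsides satisfy r_p + r_a = 2a, so the apolune radius is 2a − r_p = 4.564×10⁶ m = 4564.2 km.

apolune radius ≈ 4564 km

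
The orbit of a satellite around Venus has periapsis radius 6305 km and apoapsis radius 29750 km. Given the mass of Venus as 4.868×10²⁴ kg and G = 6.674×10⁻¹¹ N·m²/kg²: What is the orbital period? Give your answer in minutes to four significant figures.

T ≈ 444.7 minutes

μ = GM = 6.674×10⁻¹¹ × 4.868×10²⁴ = 3.249×10¹⁴ m³/s².
Semi-major axis a = (r_p + r_a)/2 = (6305.0 + 29750)/2 = 18028 km = 1.803×10⁷ m.
By Kepler's third law T = 2π√(a³/μ) = 2π × 4.247×10³ = 2.668×10⁴ s.
= 444.7 minutes.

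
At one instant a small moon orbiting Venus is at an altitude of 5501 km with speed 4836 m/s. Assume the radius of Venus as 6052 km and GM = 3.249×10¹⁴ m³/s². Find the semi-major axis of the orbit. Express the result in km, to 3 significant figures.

a ≈ 9890 km

r = 6052 + 5501 = 11553 km = 1.155×10⁷ m.
Vis-viva rearranged: 1/a = 2/r − v²/μ = 1.731×10⁻⁷ − 7.198×10⁻⁸ = 1.011×10⁻⁷ m⁻¹.
a = 9.888×10⁶ m = 9887.9 km.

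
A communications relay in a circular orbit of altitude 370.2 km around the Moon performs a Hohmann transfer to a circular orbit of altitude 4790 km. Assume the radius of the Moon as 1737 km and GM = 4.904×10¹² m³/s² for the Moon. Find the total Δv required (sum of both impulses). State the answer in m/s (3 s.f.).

Δv_total ≈ 611 m/s

r₁ = 1737 + 370.2 = 2107.2 km = 2.1072×10⁶ m.
r₂ = 1737 + 4790 = 6527.0 km = 6.5270×10⁶ m.
Transfer ellipse a_t = (r₁ + r₂)/2 = 4.317×10⁶ m.
At r₁: circular v_c1 = √(μ/r₁) = 1526 m/s; transfer-perilune v_p = √[μ(2/r₁ − 1/a_t)] = 1876 m/s.
Δv₁ = v_p − v_c1 = 350.2 m/s.
At r₂: circular v_c2 = √(μ/r₂) = 866.8 m/s; transfer-apolune v_a = √[μ(2/r₂ − 1/a_t)] = 605.6 m/s.
Δv₂ = v_c2 − v_a = 261.2 m/s.
Total Δv = Δv₁ + Δv₂ = 611.5 m/s.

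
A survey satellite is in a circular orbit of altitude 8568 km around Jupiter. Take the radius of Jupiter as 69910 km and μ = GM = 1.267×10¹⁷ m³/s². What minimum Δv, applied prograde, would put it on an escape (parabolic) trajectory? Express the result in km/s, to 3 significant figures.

r = 69910 + 8568 = 78478 km = 7.8478×10⁷ m.
Circular speed v_c = √(μ/r) = 40180 m/s.
Escape speed v_esc = √(2μ/r) = √2 × v_c = 56820 m/s.
Δv = v_esc − v_c = 16640 m/s = 16.64 km/s.

Δv ≈ 16.6 km/s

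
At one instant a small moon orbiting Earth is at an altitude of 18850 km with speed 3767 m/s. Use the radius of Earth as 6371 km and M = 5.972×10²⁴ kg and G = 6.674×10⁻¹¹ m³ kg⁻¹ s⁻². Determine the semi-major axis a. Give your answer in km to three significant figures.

μ = GM = 6.674×10⁻¹¹ × 5.972×10²⁴ = 3.986×10¹⁴ m³/s².
r = 6371 + 18850 = 25221 km = 2.522×10⁷ m.
Specific orbital energy ε = v²/2 − μ/r = (3767)²/2 − 3.986×10¹⁴/2.522×10⁷ = -8.708×10⁶ J/kg.
Since ε = −μ/(2a), a = −μ/(2ε) = 2.289×10⁷ m = 22885 km.

a ≈ 22900 km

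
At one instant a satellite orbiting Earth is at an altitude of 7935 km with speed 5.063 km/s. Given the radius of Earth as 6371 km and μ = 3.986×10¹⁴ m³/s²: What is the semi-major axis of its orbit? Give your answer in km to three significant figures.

a ≈ 13200 km

r = 6371 + 7935 = 14306 km = 1.431×10⁷ m.
Vis-viva rearranged: 1/a = 2/r − v²/μ = 1.398×10⁻⁷ − 6.431×10⁻⁸ = 7.549×10⁻⁸ m⁻¹.
a = 1.325×10⁷ m = 13247 km.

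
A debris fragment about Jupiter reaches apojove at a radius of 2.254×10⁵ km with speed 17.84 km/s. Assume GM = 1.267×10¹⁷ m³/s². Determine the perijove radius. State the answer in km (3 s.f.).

r_a = 2.254×10⁸ m.
Specific energy ε = v²/2 − μ/r = -4.030×10⁸ J/kg, so a = −μ/(2ε) = 1.572×10⁸ m.
The apsides satisfy r_p + r_a = 2a, so the perijove radius is 2a − r_a = 8.901×10⁷ m = 89008 km.

perijove radius ≈ 89000 km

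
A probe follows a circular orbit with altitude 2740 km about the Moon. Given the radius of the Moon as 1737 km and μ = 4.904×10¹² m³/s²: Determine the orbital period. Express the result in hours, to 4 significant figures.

T ≈ 7.466 hours

r = 1737 + 2740 = 4477.0 km = 4.4770×10⁶ m.
Kepler's third law: T = 2π√(r³/μ) = 2π√((4.477×10⁶)³ / 4.904×10¹²).
r³/μ = 1.830×10⁷ s², so T = 2π × 4.278×10³ = 2.688×10⁴ s.
Converting: 2.688×10⁴ s ÷ 3600 = 7.466 hours.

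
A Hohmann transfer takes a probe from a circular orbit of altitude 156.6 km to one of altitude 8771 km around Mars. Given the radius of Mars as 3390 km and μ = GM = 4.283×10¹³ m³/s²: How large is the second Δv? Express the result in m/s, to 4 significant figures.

Δv ≈ 615.6 m/s

r₁ = 3390 + 156.6 = 3546.6 km = 3.5466×10⁶ m.
r₂ = 3390 + 8771 = 12161 km = 1.2161×10⁷ m.
Transfer ellipse a_t = (r₁ + r₂)/2 = 7.854×10⁶ m.
At r₁: circular v_c1 = √(μ/r₁) = 3475 m/s; transfer-periapsis v_p = √[μ(2/r₁ − 1/a_t)] = 4324 m/s.
At r₂: circular v_c2 = √(μ/r₂) = 1877 m/s; transfer-apoapsis v_a = √[μ(2/r₂ − 1/a_t)] = 1261 m/s.
Δv₂ = v_c2 − v_a = 615.6 m/s.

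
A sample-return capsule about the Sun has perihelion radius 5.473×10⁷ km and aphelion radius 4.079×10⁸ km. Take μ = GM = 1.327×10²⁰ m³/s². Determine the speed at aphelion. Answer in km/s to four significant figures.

Semi-major axis a = (r_p + r_a)/2 = 2.3132×10⁸ km = 2.313×10¹¹ m.
Vis-viva: v² = μ(2/r − 1/a) = 1.327×10²⁰ × (4.903×10⁻¹² − 4.323×10⁻¹²) = 7.697×10⁷ m²/s².
v = 8773 m/s = 8.773 km/s.

v ≈ 8.773 km/s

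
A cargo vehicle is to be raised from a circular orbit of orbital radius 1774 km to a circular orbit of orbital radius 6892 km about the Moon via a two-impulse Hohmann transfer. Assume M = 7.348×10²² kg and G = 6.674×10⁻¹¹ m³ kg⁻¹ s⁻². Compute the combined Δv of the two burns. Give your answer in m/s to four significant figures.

Δv_total ≈ 738.1 m/s

μ = GM = 6.674×10⁻¹¹ × 7.348×10²² = 4.904×10¹² m³/s².
r₁ = 1774 km = 1.774×10⁶ m.
r₂ = 6892 km = 6.892×10⁶ m.
Transfer ellipse a_t = (r₁ + r₂)/2 = 4.333×10⁶ m.
At r₁: circular v_c1 = √(μ/r₁) = 1663 m/s; transfer-perilune v_p = √[μ(2/r₁ − 1/a_t)] = 2097 m/s.
Δv₁ = v_p − v_c1 = 434.3 m/s.
At r₂: circular v_c2 = √(μ/r₂) = 843.5 m/s; transfer-apolune v_a = √[μ(2/r₂ − 1/a_t)] = 539.7 m/s.
Δv₂ = v_c2 − v_a = 303.8 m/s.
Total Δv = Δv₁ + Δv₂ = 738.1 m/s.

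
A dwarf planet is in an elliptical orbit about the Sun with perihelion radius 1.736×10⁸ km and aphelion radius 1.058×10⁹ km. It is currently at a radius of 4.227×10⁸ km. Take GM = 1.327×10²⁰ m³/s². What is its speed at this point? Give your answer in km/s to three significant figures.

Semi-major axis a = (r_p + r_a)/2 = 6.1580×10⁸ km = 6.158×10¹¹ m.
Vis-viva: v² = μ(2/r − 1/a) = 1.327×10²⁰ × (4.731×10⁻¹² − 1.624×10⁻¹²) = 4.124×10⁸ m²/s².
v = 20310 m/s = 20.31 km/s.

v ≈ 20.3 km/s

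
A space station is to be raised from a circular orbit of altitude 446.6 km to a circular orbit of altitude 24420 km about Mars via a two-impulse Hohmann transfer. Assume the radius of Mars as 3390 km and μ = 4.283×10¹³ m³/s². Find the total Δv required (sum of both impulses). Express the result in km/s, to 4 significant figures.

r₁ = 3390 + 446.6 = 3836.6 km = 3.8366×10⁶ m.
r₂ = 3390 + 24420 = 27810 km = 2.7810×10⁷ m.
Transfer ellipse a_t = (r₁ + r₂)/2 = 1.582×10⁷ m.
At r₁: circular v_c1 = √(μ/r₁) = 3341 m/s; transfer-periapsis v_p = √[μ(2/r₁ − 1/a_t)] = 4429 m/s.
Δv₁ = v_p − v_c1 = 1088 m/s.
At r₂: circular v_c2 = √(μ/r₂) = 1241 m/s; transfer-apoapsis v_a = √[μ(2/r₂ − 1/a_t)] = 611.1 m/s.
Δv₂ = v_c2 − v_a = 629.9 m/s.
Total Δv = Δv₁ + Δv₂ = 1718 m/s = 1.718 km/s.

Δv_total ≈ 1.718 km/s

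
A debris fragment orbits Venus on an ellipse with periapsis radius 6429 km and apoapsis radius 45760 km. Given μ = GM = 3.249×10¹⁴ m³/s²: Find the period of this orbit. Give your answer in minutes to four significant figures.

T ≈ 774.4 minutes

Semi-major axis a = (r_p + r_a)/2 = (6429.0 + 45760)/2 = 26094 km = 2.609×10⁷ m.
By Kepler's third law T = 2π√(a³/μ) = 2π × 7.395×10³ = 4.647×10⁴ s.
= 774.4 minutes.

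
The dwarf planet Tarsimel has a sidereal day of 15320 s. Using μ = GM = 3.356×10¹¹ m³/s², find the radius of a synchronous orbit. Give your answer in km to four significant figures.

r_sync ≈ 1259 km

A synchronous orbit has period T, so by Kepler's third law a = (μT²/4π²)^(1/3).
μT²/4π² = 3.356×10¹¹ × (1.532×10⁴)² / 39.48 = 1.995×10¹⁸ m³.
a = 1.259×10⁶ m = 1258.9 km.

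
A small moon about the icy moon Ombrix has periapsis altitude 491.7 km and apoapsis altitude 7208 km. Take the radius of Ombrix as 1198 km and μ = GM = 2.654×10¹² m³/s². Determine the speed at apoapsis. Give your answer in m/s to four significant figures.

r_p = 1198 + 491.7 = 1689.7 km = 1.6897×10⁶ m.
r_a = 1198 + 7208 = 8406.0 km = 8.4060×10⁶ m.
Semi-major axis a = (r_p + r_a)/2 = 5047.9 km = 5.048×10⁶ m.
Vis-viva: v² = μ(2/r − 1/a) = 2.654×10¹² × (2.379×10⁻⁷ − 1.981×10⁻⁷) = 1.057×10⁵ m²/s².
v = 325.1 m/s.

v ≈ 325.1 m/s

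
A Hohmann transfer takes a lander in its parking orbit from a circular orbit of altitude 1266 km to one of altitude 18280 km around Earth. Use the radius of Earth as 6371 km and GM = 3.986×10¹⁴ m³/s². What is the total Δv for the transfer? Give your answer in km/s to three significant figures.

r₁ = 6371 + 1266 = 7637.0 km = 7.6370×10⁶ m.
r₂ = 6371 + 18280 = 24651 km = 2.4651×10⁷ m.
Transfer ellipse a_t = (r₁ + r₂)/2 = 1.614×10⁷ m.
At r₁: circular v_c1 = √(μ/r₁) = 7224 m/s; transfer-perigee v_p = √[μ(2/r₁ − 1/a_t)] = 8927 m/s.
Δv₁ = v_p − v_c1 = 1703 m/s.
At r₂: circular v_c2 = √(μ/r₂) = 4021 m/s; transfer-apogee v_a = √[μ(2/r₂ − 1/a_t)] = 2766 m/s.
Δv₂ = v_c2 − v_a = 1255 m/s.
Total Δv = Δv₁ + Δv₂ = 2958 m/s = 2.958 km/s.

Δv_total ≈ 2.96 km/s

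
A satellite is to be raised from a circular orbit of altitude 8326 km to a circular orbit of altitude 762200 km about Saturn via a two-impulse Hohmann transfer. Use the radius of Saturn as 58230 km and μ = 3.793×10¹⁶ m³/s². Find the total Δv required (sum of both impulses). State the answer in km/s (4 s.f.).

r₁ = 58230 + 8326 = 66556 km = 6.6556×10⁷ m.
r₂ = 58230 + 762200 = 820430 km = 8.2043×10⁸ m.
Transfer ellipse a_t = (r₁ + r₂)/2 = 4.435×10⁸ m.
At r₁: circular v_c1 = √(μ/r₁) = 23870 m/s; transfer-perikrone v_p = √[μ(2/r₁ − 1/a_t)] = 32470 m/s.
Δv₁ = v_p − v_c1 = 8597 m/s.
At r₂: circular v_c2 = √(μ/r₂) = 6799 m/s; transfer-apokrone v_a = √[μ(2/r₂ − 1/a_t)] = 2634 m/s.
Δv₂ = v_c2 − v_a = 4165 m/s.
Total Δv = Δv₁ + Δv₂ = 12760 m/s = 12.76 km/s.

Δv_total ≈ 12.76 km/s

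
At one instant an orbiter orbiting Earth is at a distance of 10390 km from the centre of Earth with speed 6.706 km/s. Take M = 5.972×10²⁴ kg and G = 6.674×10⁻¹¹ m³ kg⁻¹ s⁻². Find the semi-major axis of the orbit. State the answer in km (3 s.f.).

μ = GM = 6.674×10⁻¹¹ × 5.972×10²⁴ = 3.986×10¹⁴ m³/s².
r = 1.039×10⁷ m.
Specific orbital energy ε = v²/2 − μ/r = (6706)²/2 − 3.986×10¹⁴/1.039×10⁷ = -1.588×10⁷ J/kg.
Since ε = −μ/(2a), a = −μ/(2ε) = 1.255×10⁷ m = 12553 km.

a ≈ 12600 km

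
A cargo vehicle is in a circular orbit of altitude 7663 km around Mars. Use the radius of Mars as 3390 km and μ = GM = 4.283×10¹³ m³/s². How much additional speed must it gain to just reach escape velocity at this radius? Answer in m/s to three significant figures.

r = 3390 + 7663 = 11053 km = 1.1053×10⁷ m.
Circular speed v_c = √(μ/r) = 1968 m/s.
Escape speed v_esc = √(2μ/r) = √2 × v_c = 2784 m/s.
Δv = v_esc − v_c = 815.4 m/s.

Δv ≈ 815 m/s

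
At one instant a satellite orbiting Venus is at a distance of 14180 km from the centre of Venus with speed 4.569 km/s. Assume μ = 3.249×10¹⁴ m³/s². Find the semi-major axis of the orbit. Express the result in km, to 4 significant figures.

a ≈ 13020 km

r = 1.418×10⁷ m.
Specific orbital energy ε = v²/2 − μ/r = (4569)²/2 − 3.249×10¹⁴/1.418×10⁷ = -1.247×10⁷ J/kg.
Since ε = −μ/(2a), a = −μ/(2ε) = 1.302×10⁷ m = 13022 km.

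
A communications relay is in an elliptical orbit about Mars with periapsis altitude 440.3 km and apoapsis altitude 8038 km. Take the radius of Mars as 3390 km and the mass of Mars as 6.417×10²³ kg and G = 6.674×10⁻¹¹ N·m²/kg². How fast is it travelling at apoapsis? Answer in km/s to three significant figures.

v ≈ 1.37 km/s

μ = GM = 6.674×10⁻¹¹ × 6.417×10²³ = 4.283×10¹³ m³/s².
r_p = 3390 + 440.3 = 3830.3 km = 3.8303×10⁶ m.
r_a = 3390 + 8038 = 11428 km = 1.1428×10⁷ m.
Semi-major axis a = (r_p + r_a)/2 = 7629.1 km = 7.629×10⁶ m.
Vis-viva: v² = μ(2/r − 1/a) = 4.283×10¹³ × (1.750×10⁻⁷ − 1.311×10⁻⁷) = 1.882×10⁶ m²/s².
v = 1372 m/s = 1.372 km/s.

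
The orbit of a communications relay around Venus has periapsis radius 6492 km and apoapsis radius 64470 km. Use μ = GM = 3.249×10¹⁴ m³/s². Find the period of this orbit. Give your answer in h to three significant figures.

Semi-major axis a = (r_p + r_a)/2 = (6492.0 + 64470)/2 = 35481 km = 3.548×10⁷ m.
By Kepler's third law T = 2π√(a³/μ) = 2π × 1.173×10⁴ = 7.367×10⁴ s.
= 20.46 h.

T ≈ 20.5 h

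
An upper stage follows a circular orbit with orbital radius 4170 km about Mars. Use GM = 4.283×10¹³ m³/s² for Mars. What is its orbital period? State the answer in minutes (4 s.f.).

T ≈ 136.3 minutes

r = 4170 km = 4.170×10⁶ m.
Kepler's third law: T = 2π√(r³/μ) = 2π√((4.170×10⁶)³ / 4.283×10¹³).
r³/μ = 1.693×10⁶ s², so T = 2π × 1.301×10³ = 8.175×10³ s.
Converting: 8.175×10³ s ÷ 60.00 = 136.3 minutes.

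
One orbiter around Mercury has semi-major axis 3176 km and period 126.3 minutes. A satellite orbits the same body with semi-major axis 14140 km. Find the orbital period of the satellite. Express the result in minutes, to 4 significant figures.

Kepler's third law: T² ∝ a³, so T₂ = T₁ (a₂/a₁)^(3/2).
a₂/a₁ = 4.452, (a₂/a₁)^(3/2) = 9.394.
T₂ = 126.3 × 9.394 = 1186 minutes.

T₂ ≈ 1186 minutes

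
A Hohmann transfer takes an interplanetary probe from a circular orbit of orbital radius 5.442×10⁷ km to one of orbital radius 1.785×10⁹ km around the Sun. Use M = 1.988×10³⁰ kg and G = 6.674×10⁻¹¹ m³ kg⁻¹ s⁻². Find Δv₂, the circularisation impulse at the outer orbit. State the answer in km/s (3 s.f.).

μ = GM = 6.674×10⁻¹¹ × 1.988×10³⁰ = 1.327×10²⁰ m³/s².
r₁ = 5.442×10⁷ km = 5.442×10¹⁰ m.
r₂ = 1.785×10⁹ km = 1.785×10¹² m.
Transfer ellipse a_t = (r₁ + r₂)/2 = 9.197×10¹¹ m.
At r₁: circular v_c1 = √(μ/r₁) = 49380 m/s; transfer-perihelion v_p = √[μ(2/r₁ − 1/a_t)] = 68790 m/s.
At r₂: circular v_c2 = √(μ/r₂) = 8621 m/s; transfer-aphelion v_a = √[μ(2/r₂ − 1/a_t)] = 2097 m/s.
Δv₂ = v_c2 − v_a = 6524 m/s.
= 6.524 km/s.

Δv ≈ 6.52 km/s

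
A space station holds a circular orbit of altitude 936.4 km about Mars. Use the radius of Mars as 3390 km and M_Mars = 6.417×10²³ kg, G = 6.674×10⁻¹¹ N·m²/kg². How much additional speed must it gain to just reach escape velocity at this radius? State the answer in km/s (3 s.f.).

μ = GM = 6.674×10⁻¹¹ × 6.417×10²³ = 4.283×10¹³ m³/s².
r = 3390 + 936.4 = 4326.4 km = 4.3264×10⁶ m.
Circular speed v_c = √(μ/r) = 3146 m/s.
Escape speed v_esc = √(2μ/r) = √2 × v_c = 4449 m/s.
Δv = v_esc − v_c = 1303 m/s = 1.303 km/s.

Δv ≈ 1.30 km/s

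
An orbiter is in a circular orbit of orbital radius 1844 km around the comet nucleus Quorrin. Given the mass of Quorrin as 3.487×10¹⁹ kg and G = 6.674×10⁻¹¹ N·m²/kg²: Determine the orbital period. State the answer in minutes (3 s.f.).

μ = GM = 6.674×10⁻¹¹ × 3.487×10¹⁹ = 2.327×10⁹ m³/s².
r = 1844 km = 1.844×10⁶ m.
Kepler's third law: T = 2π√(r³/μ) = 2π√((1.844×10⁶)³ / 2.327×10⁹).
r³/μ = 2.694×10⁹ s², so T = 2π × 5.191×10⁴ = 3.261×10⁵ s.
Converting: 3.261×10⁵ s ÷ 60.00 = 5436 minutes.

T ≈ 5440 minutes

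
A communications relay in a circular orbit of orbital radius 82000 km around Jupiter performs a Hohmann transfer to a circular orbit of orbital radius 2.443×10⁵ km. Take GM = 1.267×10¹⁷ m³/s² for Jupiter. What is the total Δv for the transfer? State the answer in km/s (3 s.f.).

r₁ = 82000 km = 8.200×10⁷ m.
r₂ = 2.443×10⁵ km = 2.443×10⁸ m.
Transfer ellipse a_t = (r₁ + r₂)/2 = 1.632×10⁸ m.
At r₁: circular v_c1 = √(μ/r₁) = 39310 m/s; transfer-perijove v_p = √[μ(2/r₁ − 1/a_t)] = 48100 m/s.
Δv₁ = v_p − v_c1 = 8792 m/s.
At r₂: circular v_c2 = √(μ/r₂) = 22770 m/s; transfer-apojove v_a = √[μ(2/r₂ − 1/a_t)] = 16150 m/s.
Δv₂ = v_c2 − v_a = 6628 m/s.
Total Δv = Δv₁ + Δv₂ = 15420 m/s = 15.42 km/s.

Δv_total ≈ 15.4 km/s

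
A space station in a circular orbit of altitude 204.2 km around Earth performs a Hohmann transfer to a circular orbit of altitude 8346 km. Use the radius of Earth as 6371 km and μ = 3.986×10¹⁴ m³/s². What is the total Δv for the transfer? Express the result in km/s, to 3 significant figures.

Δv_total ≈ 2.48 km/s

r₁ = 6371 + 204.2 = 6575.2 km = 6.5752×10⁶ m.
r₂ = 6371 + 8346 = 14717 km = 1.4717×10⁷ m.
Transfer ellipse a_t = (r₁ + r₂)/2 = 1.065×10⁷ m.
At r₁: circular v_c1 = √(μ/r₁) = 7786 m/s; transfer-perigee v_p = √[μ(2/r₁ − 1/a_t)] = 9154 m/s.
Δv₁ = v_p − v_c1 = 1368 m/s.
At r₂: circular v_c2 = √(μ/r₂) = 5204 m/s; transfer-apogee v_a = √[μ(2/r₂ − 1/a_t)] = 4090 m/s.
Δv₂ = v_c2 − v_a = 1114 m/s.
Total Δv = Δv₁ + Δv₂ = 2483 m/s = 2.483 km/s.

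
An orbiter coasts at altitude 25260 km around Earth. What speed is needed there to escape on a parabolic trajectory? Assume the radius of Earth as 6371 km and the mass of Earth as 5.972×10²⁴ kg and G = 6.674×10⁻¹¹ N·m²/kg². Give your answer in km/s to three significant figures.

v_esc ≈ 5.02 km/s

μ = GM = 6.674×10⁻¹¹ × 5.972×10²⁴ = 3.986×10¹⁴ m³/s².
r = 6371 + 25260 = 31631 km = 3.1631×10⁷ m.
Escape speed v_esc = √(2μ/r) = √(2 × 3.986×10¹⁴ / 3.163×10⁷) = √(2.520×10⁷) = 5020 m/s.
= 5.020 km/s.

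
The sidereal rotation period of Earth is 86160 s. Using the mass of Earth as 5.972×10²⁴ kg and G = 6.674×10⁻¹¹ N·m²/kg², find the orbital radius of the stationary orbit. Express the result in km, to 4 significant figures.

r_sync ≈ 42160 km

μ = GM = 6.674×10⁻¹¹ × 5.972×10²⁴ = 3.986×10¹⁴ m³/s².
A synchronous orbit has period T, so by Kepler's third law a = (μT²/4π²)^(1/3).
μT²/4π² = 3.986×10¹⁴ × (8.616×10⁴)² / 39.48 = 7.495×10²² m³.
a = 4.216×10⁷ m = 42162 km.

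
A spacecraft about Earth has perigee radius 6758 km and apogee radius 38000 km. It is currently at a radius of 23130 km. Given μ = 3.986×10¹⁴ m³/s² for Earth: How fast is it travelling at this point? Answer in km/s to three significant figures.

v ≈ 4.08 km/s

Semi-major axis a = (r_p + r_a)/2 = 22379 km = 2.238×10⁷ m.
Vis-viva: v² = μ(2/r − 1/a) = 3.986×10¹⁴ × (8.647×10⁻⁸ − 4.468×10⁻⁸) = 1.665×10⁷ m²/s².
v = 4081 m/s = 4.081 km/s.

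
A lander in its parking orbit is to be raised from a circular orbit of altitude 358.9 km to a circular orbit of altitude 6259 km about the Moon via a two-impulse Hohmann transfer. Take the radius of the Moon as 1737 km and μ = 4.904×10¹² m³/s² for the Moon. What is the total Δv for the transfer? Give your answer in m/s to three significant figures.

Δv_total ≈ 674 m/s

r₁ = 1737 + 358.9 = 2095.9 km = 2.0959×10⁶ m.
r₂ = 1737 + 6259 = 7996.0 km = 7.9960×10⁶ m.
Transfer ellipse a_t = (r₁ + r₂)/2 = 5.046×10⁶ m.
At r₁: circular v_c1 = √(μ/r₁) = 1530 m/s; transfer-perilune v_p = √[μ(2/r₁ − 1/a_t)] = 1926 m/s.
Δv₁ = v_p − v_c1 = 395.9 m/s.
At r₂: circular v_c2 = √(μ/r₂) = 783.1 m/s; transfer-apolune v_a = √[μ(2/r₂ − 1/a_t)] = 504.7 m/s.
Δv₂ = v_c2 − v_a = 278.4 m/s.
Total Δv = Δv₁ + Δv₂ = 674.3 m/s.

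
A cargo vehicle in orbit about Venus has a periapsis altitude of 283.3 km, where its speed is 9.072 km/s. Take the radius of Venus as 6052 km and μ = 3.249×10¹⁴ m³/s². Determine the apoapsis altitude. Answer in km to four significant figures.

apoapsis altitude ≈ 19670 km

r_p = 6052 + 283.3 = 6335.3 km = 6.335×10⁶ m.
Specific energy ε = v²/2 − μ/r = -1.013×10⁷ J/kg, so a = −μ/(2ε) = 1.603×10⁷ m.
The apsides satisfy r_p + r_a = 2a, so the apoapsis radius is 2a − r_p = 2.573×10⁷ m = 25727 km.
Apoapsis altitude = 25727 − 6052 = 19675 km.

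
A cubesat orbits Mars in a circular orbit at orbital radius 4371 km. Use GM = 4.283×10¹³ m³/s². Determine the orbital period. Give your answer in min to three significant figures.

T ≈ 146 min

r = 4371 km = 4.371×10⁶ m.
Kepler's third law: T = 2π√(r³/μ) = 2π√((4.371×10⁶)³ / 4.283×10¹³).
r³/μ = 1.950×10⁶ s², so T = 2π × 1.396×10³ = 8.774×10³ s.
Converting: 8.774×10³ s ÷ 60.00 = 146.2 min.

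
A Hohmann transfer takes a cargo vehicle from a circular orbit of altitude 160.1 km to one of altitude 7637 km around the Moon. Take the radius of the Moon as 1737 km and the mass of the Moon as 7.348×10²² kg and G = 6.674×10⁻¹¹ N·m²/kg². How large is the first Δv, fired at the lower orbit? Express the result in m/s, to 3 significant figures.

Δv ≈ 466 m/s

μ = GM = 6.674×10⁻¹¹ × 7.348×10²² = 4.904×10¹² m³/s².
r₁ = 1737 + 160.1 = 1897.1 km = 1.8971×10⁶ m.
r₂ = 1737 + 7637 = 9374.0 km = 9.3740×10⁶ m.
Transfer ellipse a_t = (r₁ + r₂)/2 = 5.636×10⁶ m.
At r₁: circular v_c1 = √(μ/r₁) = 1608 m/s; transfer-perilune v_p = √[μ(2/r₁ − 1/a_t)] = 2074 m/s.
Δv₁ = v_p − v_c1 = 465.8 m/s.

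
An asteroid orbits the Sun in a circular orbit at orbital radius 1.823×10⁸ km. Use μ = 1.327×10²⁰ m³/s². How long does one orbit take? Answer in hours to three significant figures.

T ≈ 11800 hours

r = 1.823×10⁸ km = 1.823×10¹¹ m.
Kepler's third law: T = 2π√(r³/μ) = 2π√((1.823×10¹¹)³ / 1.327×10²⁰).
r³/μ = 4.566×10¹³ s², so T = 2π × 6.757×10⁶ = 4.245×10⁷ s.
Converting: 4.245×10⁷ s ÷ 3600 = 11790 hours.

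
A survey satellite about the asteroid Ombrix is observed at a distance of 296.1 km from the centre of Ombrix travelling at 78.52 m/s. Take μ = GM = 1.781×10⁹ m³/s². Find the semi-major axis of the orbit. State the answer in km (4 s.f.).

a ≈ 303.7 km

r = 2.961×10⁵ m.
Specific orbital energy ε = v²/2 − μ/r = (78.52)²/2 − 1.781×10⁹/2.961×10⁵ = -2.932×10³ J/kg.
Since ε = −μ/(2a), a = −μ/(2ε) = 3.037×10⁵ m = 303.70 km.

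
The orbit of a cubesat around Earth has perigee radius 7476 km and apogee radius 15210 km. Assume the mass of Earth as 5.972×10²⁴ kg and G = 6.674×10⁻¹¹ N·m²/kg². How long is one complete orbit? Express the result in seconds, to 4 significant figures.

T ≈ 12020 seconds

μ = GM = 6.674×10⁻¹¹ × 5.972×10²⁴ = 3.986×10¹⁴ m³/s².
Semi-major axis a = (r_p + r_a)/2 = (7476.0 + 15210)/2 = 11343 km = 1.134×10⁷ m.
By Kepler's third law T = 2π√(a³/μ) = 2π × 1.914×10³ = 1.202×10⁴ s.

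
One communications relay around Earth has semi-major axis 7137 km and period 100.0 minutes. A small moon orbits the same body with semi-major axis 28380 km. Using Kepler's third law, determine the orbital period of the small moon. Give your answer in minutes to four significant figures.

Kepler's third law: T² ∝ a³, so T₂ = T₁ (a₂/a₁)^(3/2).
a₂/a₁ = 3.976, (a₂/a₁)^(3/2) = 7.929.
T₂ = 100.0 × 7.929 = 792.9 minutes.

T₂ ≈ 792.9 minutes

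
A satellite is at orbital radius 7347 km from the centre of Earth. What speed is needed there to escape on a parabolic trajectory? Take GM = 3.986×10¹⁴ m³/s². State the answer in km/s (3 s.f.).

r = 7347 km = 7.347×10⁶ m.
Escape speed v_esc = √(2μ/r) = √(2 × 3.986×10¹⁴ / 7.347×10⁶) = √(1.085×10⁸) = 10420 m/s.
= 10.42 km/s.

v_esc ≈ 10.4 km/s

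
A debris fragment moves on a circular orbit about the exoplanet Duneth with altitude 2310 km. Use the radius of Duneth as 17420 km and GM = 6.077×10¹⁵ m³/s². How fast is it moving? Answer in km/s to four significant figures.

r = 17420 + 2310 = 19730 km = 1.9730×10⁷ m.
For a circular orbit v = √(μ/r) = √(6.077×10¹⁵ / 1.973×10⁷) = √(3.080×10⁸) = 17550 m/s.
That is 17.55 km/s.

v ≈ 17.55 km/s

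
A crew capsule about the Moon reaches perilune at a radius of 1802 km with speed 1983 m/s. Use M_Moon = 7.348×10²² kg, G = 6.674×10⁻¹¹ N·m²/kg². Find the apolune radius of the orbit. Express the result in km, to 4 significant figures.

μ = GM = 6.674×10⁻¹¹ × 7.348×10²² = 4.904×10¹² m³/s².
r_p = 1.802×10⁶ m.
Specific energy ε = v²/2 − μ/r = -7.553×10⁵ J/kg, so a = −μ/(2ε) = 3.246×10⁶ m.
The apsides satisfy r_p + r_a = 2a, so the apolune radius is 2a − r_p = 4.691×10⁶ m = 4690.8 km.

apolune radius ≈ 4691 km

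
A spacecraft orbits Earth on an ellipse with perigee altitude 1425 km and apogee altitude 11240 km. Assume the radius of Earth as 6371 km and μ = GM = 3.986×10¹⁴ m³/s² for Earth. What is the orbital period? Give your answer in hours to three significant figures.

r_p = 6371 + 1425 = 7796.0 km = 7.7960×10⁶ m.
r_a = 6371 + 11240 = 17611 km = 1.7611×10⁷ m.
Semi-major axis a = (r_p + r_a)/2 = (7796.0 + 17611)/2 = 12704 km = 1.270×10⁷ m.
By Kepler's third law T = 2π√(a³/μ) = 2π × 2.268×10³ = 1.425×10⁴ s.
= 3.958 hours.

T ≈ 3.96 hours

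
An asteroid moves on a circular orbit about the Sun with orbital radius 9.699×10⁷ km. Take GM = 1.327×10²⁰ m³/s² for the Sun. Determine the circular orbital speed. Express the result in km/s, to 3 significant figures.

v ≈ 37.0 km/s

r = 9.699×10⁷ km = 9.699×10¹⁰ m.
For a circular orbit v = √(μ/r) = √(1.327×10²⁰ / 9.699×10¹⁰) = √(1.368×10⁹) = 36990 m/s.
That is 36.99 km/s.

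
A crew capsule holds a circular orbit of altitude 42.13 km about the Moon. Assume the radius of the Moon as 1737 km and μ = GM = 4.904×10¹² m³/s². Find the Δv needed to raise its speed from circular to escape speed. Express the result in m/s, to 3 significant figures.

r = 1737 + 42.13 = 1779.1 km = 1.7791×10⁶ m.
Circular speed v_c = √(μ/r) = 1660 m/s.
Escape speed v_esc = √(2μ/r) = √2 × v_c = 2348 m/s.
Δv = v_esc − v_c = 687.7 m/s.

Δv ≈ 688 m/s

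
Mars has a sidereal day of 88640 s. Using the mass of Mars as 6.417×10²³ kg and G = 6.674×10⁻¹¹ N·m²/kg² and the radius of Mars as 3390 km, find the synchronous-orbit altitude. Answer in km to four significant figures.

h_sync ≈ 17040 km

μ = GM = 6.674×10⁻¹¹ × 6.417×10²³ = 4.283×10¹³ m³/s².
A synchronous orbit has period T, so by Kepler's third law a = (μT²/4π²)^(1/3).
μT²/4π² = 4.283×10¹³ × (8.864×10⁴)² / 39.48 = 8.524×10²¹ m³.
a = 2.043×10⁷ m = 20427 km.
Altitude h = a − R = 20427 − 3390 = 17037 km.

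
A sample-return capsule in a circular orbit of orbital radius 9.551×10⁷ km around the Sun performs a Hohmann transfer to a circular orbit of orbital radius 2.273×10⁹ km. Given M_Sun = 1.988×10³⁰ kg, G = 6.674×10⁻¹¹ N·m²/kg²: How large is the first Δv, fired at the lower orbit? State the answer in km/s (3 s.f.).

Δv ≈ 14.4 km/s

μ = GM = 6.674×10⁻¹¹ × 1.988×10³⁰ = 1.327×10²⁰ m³/s².
r₁ = 9.551×10⁷ km = 9.551×10¹⁰ m.
r₂ = 2.273×10⁹ km = 2.273×10¹² m.
Transfer ellipse a_t = (r₁ + r₂)/2 = 1.184×10¹² m.
At r₁: circular v_c1 = √(μ/r₁) = 37270 m/s; transfer-perihelion v_p = √[μ(2/r₁ − 1/a_t)] = 51640 m/s.
Δv₁ = v_p − v_c1 = 14360 m/s.
= 14.36 km/s.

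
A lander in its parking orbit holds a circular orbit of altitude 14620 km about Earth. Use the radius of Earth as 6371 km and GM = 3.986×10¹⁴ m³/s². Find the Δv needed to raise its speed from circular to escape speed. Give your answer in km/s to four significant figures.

r = 6371 + 14620 = 20991 km = 2.0991×10⁷ m.
Circular speed v_c = √(μ/r) = 4358 m/s.
Escape speed v_esc = √(2μ/r) = √2 × v_c = 6163 m/s.
Δv = v_esc − v_c = 1805 m/s = 1.805 km/s.

Δv ≈ 1.805 km/s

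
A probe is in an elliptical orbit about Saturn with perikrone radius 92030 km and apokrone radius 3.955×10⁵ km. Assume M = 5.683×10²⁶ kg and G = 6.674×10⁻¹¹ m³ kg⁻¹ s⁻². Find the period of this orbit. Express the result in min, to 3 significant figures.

μ = GM = 6.674×10⁻¹¹ × 5.683×10²⁶ = 3.793×10¹⁶ m³/s².
Semi-major axis a = (r_p + r_a)/2 = (92030 + 3.9550×10⁵)/2 = 2.4376×10⁵ km = 2.438×10⁸ m.
By Kepler's third law T = 2π√(a³/μ) = 2π × 1.954×10⁴ = 1.228×10⁵ s.
= 2046 min.

T ≈ 2050 min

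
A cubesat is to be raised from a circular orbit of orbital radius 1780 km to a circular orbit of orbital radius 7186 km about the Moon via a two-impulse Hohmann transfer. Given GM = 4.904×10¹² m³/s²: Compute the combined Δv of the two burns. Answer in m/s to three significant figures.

r₁ = 1780 km = 1.780×10⁶ m.
r₂ = 7186 km = 7.186×10⁶ m.
Transfer ellipse a_t = (r₁ + r₂)/2 = 4.483×10⁶ m.
At r₁: circular v_c1 = √(μ/r₁) = 1660 m/s; transfer-perilune v_p = √[μ(2/r₁ − 1/a_t)] = 2101 m/s.
Δv₁ = v_p − v_c1 = 441.6 m/s.
At r₂: circular v_c2 = √(μ/r₂) = 826.1 m/s; transfer-apolune v_a = √[μ(2/r₂ − 1/a_t)] = 520.5 m/s.
Δv₂ = v_c2 − v_a = 305.6 m/s.
Total Δv = Δv₁ + Δv₂ = 747.2 m/s.

Δv_total ≈ 747 m/s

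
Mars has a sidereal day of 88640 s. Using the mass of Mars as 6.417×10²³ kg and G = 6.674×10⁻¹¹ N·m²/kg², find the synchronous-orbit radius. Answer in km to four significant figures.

r_sync ≈ 20430 km

μ = GM = 6.674×10⁻¹¹ × 6.417×10²³ = 4.283×10¹³ m³/s².
A synchronous orbit has period T, so by Kepler's third law a = (μT²/4π²)^(1/3).
μT²/4π² = 4.283×10¹³ × (8.864×10⁴)² / 39.48 = 8.524×10²¹ m³.
a = 2.043×10⁷ m = 20427 km.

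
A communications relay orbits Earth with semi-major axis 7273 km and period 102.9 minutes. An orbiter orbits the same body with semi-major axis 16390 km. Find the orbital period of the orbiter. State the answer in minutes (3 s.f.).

T₂ ≈ 348 minutes

Kepler's third law: T² ∝ a³, so T₂ = T₁ (a₂/a₁)^(3/2).
a₂/a₁ = 2.254, (a₂/a₁)^(3/2) = 3.383.
T₂ = 102.9 × 3.383 = 348.1 minutes.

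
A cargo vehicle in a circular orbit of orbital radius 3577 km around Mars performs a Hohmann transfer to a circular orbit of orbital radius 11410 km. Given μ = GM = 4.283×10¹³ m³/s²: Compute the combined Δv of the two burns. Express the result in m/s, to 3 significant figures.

r₁ = 3577 km = 3.577×10⁶ m.
r₂ = 11410 km = 1.141×10⁷ m.
Transfer ellipse a_t = (r₁ + r₂)/2 = 7.494×10⁶ m.
At r₁: circular v_c1 = √(μ/r₁) = 3460 m/s; transfer-periapsis v_p = √[μ(2/r₁ − 1/a_t)] = 4270 m/s.
Δv₁ = v_p − v_c1 = 809.6 m/s.
At r₂: circular v_c2 = √(μ/r₂) = 1937 m/s; transfer-apoapsis v_a = √[μ(2/r₂ − 1/a_t)] = 1339 m/s.
Δv₂ = v_c2 − v_a = 598.9 m/s.
Total Δv = Δv₁ + Δv₂ = 1408 m/s.

Δv_total ≈ 1410 m/s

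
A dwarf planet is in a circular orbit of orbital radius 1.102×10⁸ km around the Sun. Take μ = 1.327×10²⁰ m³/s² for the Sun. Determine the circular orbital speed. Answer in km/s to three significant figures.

v ≈ 34.7 km/s

r = 1.102×10⁸ km = 1.102×10¹¹ m.
For a circular orbit v = √(μ/r) = √(1.327×10²⁰ / 1.102×10¹¹) = √(1.204×10⁹) = 34700 m/s.
That is 34.70 km/s.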